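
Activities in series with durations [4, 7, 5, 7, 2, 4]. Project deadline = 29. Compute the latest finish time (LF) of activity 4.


LF(activity 4) = deadline - sum of successor durations
Successors: activities 5 through 6 with durations [2, 4]
Sum of successor durations = 6
LF = 29 - 6 = 23

23


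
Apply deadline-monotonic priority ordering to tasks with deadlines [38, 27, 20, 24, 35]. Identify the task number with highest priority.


Sort tasks by relative deadline (ascending):
  Task 3: deadline = 20
  Task 4: deadline = 24
  Task 2: deadline = 27
  Task 5: deadline = 35
  Task 1: deadline = 38
Priority order (highest first): [3, 4, 2, 5, 1]
Highest priority task = 3

3


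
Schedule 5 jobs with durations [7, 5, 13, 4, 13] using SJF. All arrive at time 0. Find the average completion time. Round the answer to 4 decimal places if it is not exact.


SJF order (ascending): [4, 5, 7, 13, 13]
Completion times:
  Job 1: burst=4, C=4
  Job 2: burst=5, C=9
  Job 3: burst=7, C=16
  Job 4: burst=13, C=29
  Job 5: burst=13, C=42
Average completion = 100/5 = 20.0

20.0


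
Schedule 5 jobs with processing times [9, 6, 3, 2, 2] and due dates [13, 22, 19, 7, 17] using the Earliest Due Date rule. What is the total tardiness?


Sort by due date (EDD order): [(2, 7), (9, 13), (2, 17), (3, 19), (6, 22)]
Compute completion times and tardiness:
  Job 1: p=2, d=7, C=2, tardiness=max(0,2-7)=0
  Job 2: p=9, d=13, C=11, tardiness=max(0,11-13)=0
  Job 3: p=2, d=17, C=13, tardiness=max(0,13-17)=0
  Job 4: p=3, d=19, C=16, tardiness=max(0,16-19)=0
  Job 5: p=6, d=22, C=22, tardiness=max(0,22-22)=0
Total tardiness = 0

0


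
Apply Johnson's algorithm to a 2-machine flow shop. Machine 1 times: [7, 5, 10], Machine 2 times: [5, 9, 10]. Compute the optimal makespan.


Apply Johnson's rule:
  Group 1 (a <= b): [(2, 5, 9), (3, 10, 10)]
  Group 2 (a > b): [(1, 7, 5)]
Optimal job order: [2, 3, 1]
Schedule:
  Job 2: M1 done at 5, M2 done at 14
  Job 3: M1 done at 15, M2 done at 25
  Job 1: M1 done at 22, M2 done at 30
Makespan = 30

30


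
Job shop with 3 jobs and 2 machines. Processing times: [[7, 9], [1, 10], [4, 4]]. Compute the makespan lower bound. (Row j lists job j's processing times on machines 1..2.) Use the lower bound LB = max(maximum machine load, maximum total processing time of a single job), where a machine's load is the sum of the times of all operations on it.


Machine loads:
  Machine 1: 7 + 1 + 4 = 12
  Machine 2: 9 + 10 + 4 = 23
Max machine load = 23
Job totals:
  Job 1: 16
  Job 2: 11
  Job 3: 8
Max job total = 16
Lower bound = max(23, 16) = 23

23


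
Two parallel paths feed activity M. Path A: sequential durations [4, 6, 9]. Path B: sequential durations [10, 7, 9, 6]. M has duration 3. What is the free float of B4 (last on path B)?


ES(B4) = sum of predecessors on chain B = 26
EF(B4) = ES + duration = 26 + 6 = 32
Successor of B4 is M. ES(M) = max(sum(A), sum(B)) = max(19, 32) = 32
Free float = ES(successor) - EF(current) = 32 - 32 = 0

0


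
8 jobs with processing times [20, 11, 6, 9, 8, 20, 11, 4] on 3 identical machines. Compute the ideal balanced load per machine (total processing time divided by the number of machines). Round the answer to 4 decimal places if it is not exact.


Total processing time = 20 + 11 + 6 + 9 + 8 + 20 + 11 + 4 = 89
Number of machines = 3
Ideal balanced load = 89 / 3 = 29.6667

29.6667


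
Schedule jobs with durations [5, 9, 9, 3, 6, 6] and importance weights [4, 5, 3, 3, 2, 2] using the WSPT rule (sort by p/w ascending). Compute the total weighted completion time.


Compute p/w ratios and sort ascending (WSPT): [(3, 3), (5, 4), (9, 5), (9, 3), (6, 2), (6, 2)]
Compute weighted completion times:
  Job (p=3,w=3): C=3, w*C=3*3=9
  Job (p=5,w=4): C=8, w*C=4*8=32
  Job (p=9,w=5): C=17, w*C=5*17=85
  Job (p=9,w=3): C=26, w*C=3*26=78
  Job (p=6,w=2): C=32, w*C=2*32=64
  Job (p=6,w=2): C=38, w*C=2*38=76
Total weighted completion time = 344

344


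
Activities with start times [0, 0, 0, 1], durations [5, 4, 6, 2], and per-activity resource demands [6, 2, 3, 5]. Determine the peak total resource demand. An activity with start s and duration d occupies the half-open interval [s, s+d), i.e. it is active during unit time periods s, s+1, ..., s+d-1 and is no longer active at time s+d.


Each activity i is active on [start_i, start_i + duration_i).
Compute total resource usage per time slot:
  t=0: active resources = [6, 2, 3], total = 11
  t=1: active resources = [6, 2, 3, 5], total = 16
  t=2: active resources = [6, 2, 3, 5], total = 16
  t=3: active resources = [6, 2, 3], total = 11
  t=4: active resources = [6, 3], total = 9
  t=5: active resources = [3], total = 3
Peak resource demand = 16

16


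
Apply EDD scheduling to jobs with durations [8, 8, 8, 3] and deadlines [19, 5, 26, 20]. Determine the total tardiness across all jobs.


Sort by due date (EDD order): [(8, 5), (8, 19), (3, 20), (8, 26)]
Compute completion times and tardiness:
  Job 1: p=8, d=5, C=8, tardiness=max(0,8-5)=3
  Job 2: p=8, d=19, C=16, tardiness=max(0,16-19)=0
  Job 3: p=3, d=20, C=19, tardiness=max(0,19-20)=0
  Job 4: p=8, d=26, C=27, tardiness=max(0,27-26)=1
Total tardiness = 4

4


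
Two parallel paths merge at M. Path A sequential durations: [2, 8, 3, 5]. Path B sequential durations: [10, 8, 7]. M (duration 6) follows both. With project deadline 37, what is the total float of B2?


Forward pass: ES(B2) = sum of predecessors on chain B = 10
EF = ES + duration = 10 + 8 = 18
Backward pass: LF(M) = deadline = 37; LS(M) = 37 - 6 = 31
LF(B2) = LS(M) - sum(successors on chain B) = 31 - 7 = 24
LS = LF - duration = 24 - 8 = 16
Total float = LS - ES = 16 - 10 = 6

6


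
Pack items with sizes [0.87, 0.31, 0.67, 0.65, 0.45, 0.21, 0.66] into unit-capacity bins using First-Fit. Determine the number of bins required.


Place items sequentially using First-Fit:
  Item 0.87 -> new Bin 1
  Item 0.31 -> new Bin 2
  Item 0.67 -> Bin 2 (now 0.98)
  Item 0.65 -> new Bin 3
  Item 0.45 -> new Bin 4
  Item 0.21 -> Bin 3 (now 0.86)
  Item 0.66 -> new Bin 5
Total bins used = 5

5


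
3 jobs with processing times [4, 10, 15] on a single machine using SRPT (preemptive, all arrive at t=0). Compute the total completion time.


Since all jobs arrive at t=0, SRPT equals SPT ordering.
SPT order: [4, 10, 15]
Completion times:
  Job 1: p=4, C=4
  Job 2: p=10, C=14
  Job 3: p=15, C=29
Total completion time = 4 + 14 + 29 = 47

47


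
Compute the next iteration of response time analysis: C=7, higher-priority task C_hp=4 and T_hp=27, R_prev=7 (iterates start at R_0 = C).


R_next = C + ceil(R_prev / T_hp) * C_hp
ceil(7 / 27) = ceil(0.2593) = 1
Interference = 1 * 4 = 4
R_next = 7 + 4 = 11

11


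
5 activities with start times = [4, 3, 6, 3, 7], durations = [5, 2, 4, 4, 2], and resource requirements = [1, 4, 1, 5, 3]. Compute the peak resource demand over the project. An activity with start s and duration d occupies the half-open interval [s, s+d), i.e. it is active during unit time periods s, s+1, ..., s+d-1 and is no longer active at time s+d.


Each activity i is active on [start_i, start_i + duration_i).
Compute total resource usage per time slot:
  t=0: active resources = [], total = 0
  t=1: active resources = [], total = 0
  t=2: active resources = [], total = 0
  t=3: active resources = [4, 5], total = 9
  t=4: active resources = [1, 4, 5], total = 10
  t=5: active resources = [1, 5], total = 6
  t=6: active resources = [1, 1, 5], total = 7
  t=7: active resources = [1, 1, 3], total = 5
  t=8: active resources = [1, 1, 3], total = 5
  t=9: active resources = [1], total = 1
Peak resource demand = 10

10


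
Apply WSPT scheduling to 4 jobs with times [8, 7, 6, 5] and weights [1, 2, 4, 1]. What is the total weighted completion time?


Compute p/w ratios and sort ascending (WSPT): [(6, 4), (7, 2), (5, 1), (8, 1)]
Compute weighted completion times:
  Job (p=6,w=4): C=6, w*C=4*6=24
  Job (p=7,w=2): C=13, w*C=2*13=26
  Job (p=5,w=1): C=18, w*C=1*18=18
  Job (p=8,w=1): C=26, w*C=1*26=26
Total weighted completion time = 94

94


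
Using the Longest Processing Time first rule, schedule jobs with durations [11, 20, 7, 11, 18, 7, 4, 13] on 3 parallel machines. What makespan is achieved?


Sort jobs in decreasing order (LPT): [20, 18, 13, 11, 11, 7, 7, 4]
Assign each job to the least loaded machine:
  Machine 1: jobs [20, 7, 4], load = 31
  Machine 2: jobs [18, 11], load = 29
  Machine 3: jobs [13, 11, 7], load = 31
Makespan = max load = 31

31


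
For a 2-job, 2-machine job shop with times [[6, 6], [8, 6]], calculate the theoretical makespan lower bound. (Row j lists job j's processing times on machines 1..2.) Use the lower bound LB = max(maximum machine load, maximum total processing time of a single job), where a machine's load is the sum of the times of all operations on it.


Machine loads:
  Machine 1: 6 + 8 = 14
  Machine 2: 6 + 6 = 12
Max machine load = 14
Job totals:
  Job 1: 12
  Job 2: 14
Max job total = 14
Lower bound = max(14, 14) = 14

14


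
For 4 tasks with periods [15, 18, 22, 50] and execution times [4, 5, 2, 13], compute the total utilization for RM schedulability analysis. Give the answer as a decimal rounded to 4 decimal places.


Compute individual utilizations (exact fractions):
  Task 1: C/T = 4/15 (approx. 0.2667)
  Task 2: C/T = 5/18 (approx. 0.2778)
  Task 3: C/T = 2/22 = 1/11 (approx. 0.0909)
  Task 4: C/T = 13/50 (approx. 0.26)
Total utilization U = 4/15 + 5/18 + 1/11 + 13/50 = 2216/2475
Rounded to 4 decimal places: U = 0.8954
RM (Liu & Layland) bound for 4 tasks = 0.756828; compare with U = 2216/2475 (approx. 0.895354)
bound < U <= 1, so the RM sufficient condition is not met (inconclusive; an exact test such as response-time analysis is needed).

0.8954


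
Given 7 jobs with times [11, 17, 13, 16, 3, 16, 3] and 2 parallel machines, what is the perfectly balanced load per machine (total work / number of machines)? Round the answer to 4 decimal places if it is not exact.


Total processing time = 11 + 17 + 13 + 16 + 3 + 16 + 3 = 79
Number of machines = 2
Ideal balanced load = 79 / 2 = 39.5

39.5


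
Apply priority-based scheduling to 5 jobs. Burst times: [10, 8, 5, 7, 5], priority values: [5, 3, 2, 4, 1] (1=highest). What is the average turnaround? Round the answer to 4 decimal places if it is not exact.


Sort by priority (ascending = highest first):
Order: [(1, 5), (2, 5), (3, 8), (4, 7), (5, 10)]
Completion times:
  Priority 1, burst=5, C=5
  Priority 2, burst=5, C=10
  Priority 3, burst=8, C=18
  Priority 4, burst=7, C=25
  Priority 5, burst=10, C=35
Average turnaround = 93/5 = 18.6

18.6


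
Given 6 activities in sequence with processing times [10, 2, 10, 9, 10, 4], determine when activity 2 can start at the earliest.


Activity 2 starts after activities 1 through 1 complete.
Predecessor durations: [10]
ES = 10 = 10

10


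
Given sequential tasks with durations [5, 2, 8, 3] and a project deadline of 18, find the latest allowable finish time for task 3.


LF(activity 3) = deadline - sum of successor durations
Successors: activities 4 through 4 with durations [3]
Sum of successor durations = 3
LF = 18 - 3 = 15

15


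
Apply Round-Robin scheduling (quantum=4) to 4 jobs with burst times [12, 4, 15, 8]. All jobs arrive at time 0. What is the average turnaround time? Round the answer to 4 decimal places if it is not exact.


Time quantum = 4
Execution trace:
  J1 runs 4 units, time = 4
  J2 runs 4 units, time = 8
  J3 runs 4 units, time = 12
  J4 runs 4 units, time = 16
  J1 runs 4 units, time = 20
  J3 runs 4 units, time = 24
  J4 runs 4 units, time = 28
  J1 runs 4 units, time = 32
  J3 runs 4 units, time = 36
  J3 runs 3 units, time = 39
Finish times: [32, 8, 39, 28]
Average turnaround = 107/4 = 26.75

26.75


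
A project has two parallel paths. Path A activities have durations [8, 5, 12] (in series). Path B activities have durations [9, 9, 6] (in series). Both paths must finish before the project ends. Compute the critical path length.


Path A total = 8 + 5 + 12 = 25
Path B total = 9 + 9 + 6 = 24
Critical path = longest path = max(25, 24) = 25

25


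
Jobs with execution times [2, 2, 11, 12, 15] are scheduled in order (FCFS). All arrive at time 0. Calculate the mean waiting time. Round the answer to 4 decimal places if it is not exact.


FCFS order (as given): [2, 2, 11, 12, 15]
Waiting times:
  Job 1: wait = 0
  Job 2: wait = 2
  Job 3: wait = 4
  Job 4: wait = 15
  Job 5: wait = 27
Sum of waiting times = 48
Average waiting time = 48/5 = 9.6

9.6


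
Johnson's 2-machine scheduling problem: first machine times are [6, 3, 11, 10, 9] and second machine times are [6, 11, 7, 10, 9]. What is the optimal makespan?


Apply Johnson's rule:
  Group 1 (a <= b): [(2, 3, 11), (1, 6, 6), (5, 9, 9), (4, 10, 10)]
  Group 2 (a > b): [(3, 11, 7)]
Optimal job order: [2, 1, 5, 4, 3]
Schedule:
  Job 2: M1 done at 3, M2 done at 14
  Job 1: M1 done at 9, M2 done at 20
  Job 5: M1 done at 18, M2 done at 29
  Job 4: M1 done at 28, M2 done at 39
  Job 3: M1 done at 39, M2 done at 46
Makespan = 46

46


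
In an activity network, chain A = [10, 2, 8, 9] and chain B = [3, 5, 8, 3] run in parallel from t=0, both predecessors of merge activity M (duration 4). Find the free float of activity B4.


ES(B4) = sum of predecessors on chain B = 16
EF(B4) = ES + duration = 16 + 3 = 19
Successor of B4 is M. ES(M) = max(sum(A), sum(B)) = max(29, 19) = 29
Free float = ES(successor) - EF(current) = 29 - 19 = 10

10


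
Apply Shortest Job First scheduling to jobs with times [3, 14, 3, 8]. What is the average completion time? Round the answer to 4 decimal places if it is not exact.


SJF order (ascending): [3, 3, 8, 14]
Completion times:
  Job 1: burst=3, C=3
  Job 2: burst=3, C=6
  Job 3: burst=8, C=14
  Job 4: burst=14, C=28
Average completion = 51/4 = 12.75

12.75


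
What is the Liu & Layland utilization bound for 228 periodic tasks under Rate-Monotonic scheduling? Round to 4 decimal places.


Compute 2^(1/228) = 1.0030447451
Subtract 1: 1.0030447451 - 1 = 0.0030447451
Multiply by n: 228 * 0.0030447451 = 0.6942018828
Round to 4 dp: 0.6942

0.6942


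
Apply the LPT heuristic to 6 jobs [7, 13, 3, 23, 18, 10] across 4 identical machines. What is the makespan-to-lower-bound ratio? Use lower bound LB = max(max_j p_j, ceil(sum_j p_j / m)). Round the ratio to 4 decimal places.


LPT order: [23, 18, 13, 10, 7, 3]
Machine loads after assignment: [23, 18, 16, 17]
LPT makespan = 23
Lower bound = max(max_job, ceil(total/4)) = max(23, 19) = 23
Ratio = 23 / 23 = 1.0

1.0


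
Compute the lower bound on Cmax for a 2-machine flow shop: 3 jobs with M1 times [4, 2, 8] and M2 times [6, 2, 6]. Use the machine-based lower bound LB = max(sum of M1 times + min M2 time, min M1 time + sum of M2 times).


LB1 = sum(M1 times) + min(M2 times) = 14 + 2 = 16
LB2 = min(M1 times) + sum(M2 times) = 2 + 14 = 16
Lower bound = max(LB1, LB2) = max(16, 16) = 16

16


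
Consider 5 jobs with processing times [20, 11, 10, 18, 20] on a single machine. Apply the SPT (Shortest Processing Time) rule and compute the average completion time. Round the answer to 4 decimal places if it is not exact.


Sort jobs by processing time (SPT order): [10, 11, 18, 20, 20]
Compute completion times sequentially:
  Job 1: processing = 10, completes at 10
  Job 2: processing = 11, completes at 21
  Job 3: processing = 18, completes at 39
  Job 4: processing = 20, completes at 59
  Job 5: processing = 20, completes at 79
Sum of completion times = 208
Average completion time = 208/5 = 41.6

41.6


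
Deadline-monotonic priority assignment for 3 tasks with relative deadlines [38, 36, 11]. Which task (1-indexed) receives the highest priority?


Sort tasks by relative deadline (ascending):
  Task 3: deadline = 11
  Task 2: deadline = 36
  Task 1: deadline = 38
Priority order (highest first): [3, 2, 1]
Highest priority task = 3

3


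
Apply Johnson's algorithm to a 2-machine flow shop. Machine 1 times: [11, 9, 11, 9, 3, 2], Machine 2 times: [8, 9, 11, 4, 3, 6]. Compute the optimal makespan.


Apply Johnson's rule:
  Group 1 (a <= b): [(6, 2, 6), (5, 3, 3), (2, 9, 9), (3, 11, 11)]
  Group 2 (a > b): [(1, 11, 8), (4, 9, 4)]
Optimal job order: [6, 5, 2, 3, 1, 4]
Schedule:
  Job 6: M1 done at 2, M2 done at 8
  Job 5: M1 done at 5, M2 done at 11
  Job 2: M1 done at 14, M2 done at 23
  Job 3: M1 done at 25, M2 done at 36
  Job 1: M1 done at 36, M2 done at 44
  Job 4: M1 done at 45, M2 done at 49
Makespan = 49

49


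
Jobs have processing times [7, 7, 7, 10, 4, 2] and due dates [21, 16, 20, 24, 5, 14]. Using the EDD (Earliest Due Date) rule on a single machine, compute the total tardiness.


Sort by due date (EDD order): [(4, 5), (2, 14), (7, 16), (7, 20), (7, 21), (10, 24)]
Compute completion times and tardiness:
  Job 1: p=4, d=5, C=4, tardiness=max(0,4-5)=0
  Job 2: p=2, d=14, C=6, tardiness=max(0,6-14)=0
  Job 3: p=7, d=16, C=13, tardiness=max(0,13-16)=0
  Job 4: p=7, d=20, C=20, tardiness=max(0,20-20)=0
  Job 5: p=7, d=21, C=27, tardiness=max(0,27-21)=6
  Job 6: p=10, d=24, C=37, tardiness=max(0,37-24)=13
Total tardiness = 19

19


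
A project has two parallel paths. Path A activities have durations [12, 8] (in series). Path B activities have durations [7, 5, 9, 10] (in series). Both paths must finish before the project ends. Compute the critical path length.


Path A total = 12 + 8 = 20
Path B total = 7 + 5 + 9 + 10 = 31
Critical path = longest path = max(20, 31) = 31

31


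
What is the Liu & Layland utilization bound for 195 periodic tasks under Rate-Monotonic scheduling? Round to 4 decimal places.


Compute 2^(1/195) = 1.0035609260
Subtract 1: 1.0035609260 - 1 = 0.0035609260
Multiply by n: 195 * 0.0035609260 = 0.6943805700
Round to 4 dp: 0.6944

0.6944


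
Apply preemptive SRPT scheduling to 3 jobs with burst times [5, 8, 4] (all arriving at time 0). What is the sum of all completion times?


Since all jobs arrive at t=0, SRPT equals SPT ordering.
SPT order: [4, 5, 8]
Completion times:
  Job 1: p=4, C=4
  Job 2: p=5, C=9
  Job 3: p=8, C=17
Total completion time = 4 + 9 + 17 = 30

30


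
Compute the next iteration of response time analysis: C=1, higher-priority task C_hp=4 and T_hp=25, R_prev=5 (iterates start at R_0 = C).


R_next = C + ceil(R_prev / T_hp) * C_hp
ceil(5 / 25) = ceil(0.2) = 1
Interference = 1 * 4 = 4
R_next = 1 + 4 = 5
R_next = R_prev, so the iteration has converged (response time = 5).

5


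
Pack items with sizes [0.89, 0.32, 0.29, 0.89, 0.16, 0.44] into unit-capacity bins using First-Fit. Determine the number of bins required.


Place items sequentially using First-Fit:
  Item 0.89 -> new Bin 1
  Item 0.32 -> new Bin 2
  Item 0.29 -> Bin 2 (now 0.61)
  Item 0.89 -> new Bin 3
  Item 0.16 -> Bin 2 (now 0.77)
  Item 0.44 -> new Bin 4
Total bins used = 4

4


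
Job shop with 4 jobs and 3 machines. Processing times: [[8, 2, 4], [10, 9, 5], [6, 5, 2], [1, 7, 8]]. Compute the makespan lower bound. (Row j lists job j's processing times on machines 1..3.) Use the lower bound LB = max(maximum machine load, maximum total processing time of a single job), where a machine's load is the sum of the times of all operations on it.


Machine loads:
  Machine 1: 8 + 10 + 6 + 1 = 25
  Machine 2: 2 + 9 + 5 + 7 = 23
  Machine 3: 4 + 5 + 2 + 8 = 19
Max machine load = 25
Job totals:
  Job 1: 14
  Job 2: 24
  Job 3: 13
  Job 4: 16
Max job total = 24
Lower bound = max(25, 24) = 25

25


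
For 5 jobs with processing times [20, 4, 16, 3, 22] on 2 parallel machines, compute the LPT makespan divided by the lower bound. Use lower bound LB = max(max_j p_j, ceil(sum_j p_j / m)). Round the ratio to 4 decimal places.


LPT order: [22, 20, 16, 4, 3]
Machine loads after assignment: [29, 36]
LPT makespan = 36
Lower bound = max(max_job, ceil(total/2)) = max(22, 33) = 33
Ratio = 36 / 33 = 1.0909

1.0909


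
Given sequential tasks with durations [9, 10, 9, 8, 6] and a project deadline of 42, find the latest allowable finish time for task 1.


LF(activity 1) = deadline - sum of successor durations
Successors: activities 2 through 5 with durations [10, 9, 8, 6]
Sum of successor durations = 33
LF = 42 - 33 = 9

9


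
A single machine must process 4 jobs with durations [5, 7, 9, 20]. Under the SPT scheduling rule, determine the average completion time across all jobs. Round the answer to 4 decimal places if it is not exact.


Sort jobs by processing time (SPT order): [5, 7, 9, 20]
Compute completion times sequentially:
  Job 1: processing = 5, completes at 5
  Job 2: processing = 7, completes at 12
  Job 3: processing = 9, completes at 21
  Job 4: processing = 20, completes at 41
Sum of completion times = 79
Average completion time = 79/4 = 19.75

19.75


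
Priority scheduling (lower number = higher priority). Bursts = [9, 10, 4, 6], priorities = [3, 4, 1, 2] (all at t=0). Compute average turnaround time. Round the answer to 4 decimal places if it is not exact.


Sort by priority (ascending = highest first):
Order: [(1, 4), (2, 6), (3, 9), (4, 10)]
Completion times:
  Priority 1, burst=4, C=4
  Priority 2, burst=6, C=10
  Priority 3, burst=9, C=19
  Priority 4, burst=10, C=29
Average turnaround = 62/4 = 15.5

15.5


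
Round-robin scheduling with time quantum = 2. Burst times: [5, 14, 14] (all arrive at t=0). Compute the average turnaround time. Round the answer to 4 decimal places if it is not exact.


Time quantum = 2
Execution trace:
  J1 runs 2 units, time = 2
  J2 runs 2 units, time = 4
  J3 runs 2 units, time = 6
  J1 runs 2 units, time = 8
  J2 runs 2 units, time = 10
  J3 runs 2 units, time = 12
  J1 runs 1 units, time = 13
  J2 runs 2 units, time = 15
  J3 runs 2 units, time = 17
  J2 runs 2 units, time = 19
  J3 runs 2 units, time = 21
  J2 runs 2 units, time = 23
  J3 runs 2 units, time = 25
  J2 runs 2 units, time = 27
  J3 runs 2 units, time = 29
  J2 runs 2 units, time = 31
  J3 runs 2 units, time = 33
Finish times: [13, 31, 33]
Average turnaround = 77/3 = 25.6667

25.6667


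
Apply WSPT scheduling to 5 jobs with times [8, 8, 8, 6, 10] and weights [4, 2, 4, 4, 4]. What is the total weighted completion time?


Compute p/w ratios and sort ascending (WSPT): [(6, 4), (8, 4), (8, 4), (10, 4), (8, 2)]
Compute weighted completion times:
  Job (p=6,w=4): C=6, w*C=4*6=24
  Job (p=8,w=4): C=14, w*C=4*14=56
  Job (p=8,w=4): C=22, w*C=4*22=88
  Job (p=10,w=4): C=32, w*C=4*32=128
  Job (p=8,w=2): C=40, w*C=2*40=80
Total weighted completion time = 376

376


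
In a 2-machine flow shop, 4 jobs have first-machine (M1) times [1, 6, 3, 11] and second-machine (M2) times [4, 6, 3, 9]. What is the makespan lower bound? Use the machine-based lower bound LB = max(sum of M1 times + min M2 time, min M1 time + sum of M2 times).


LB1 = sum(M1 times) + min(M2 times) = 21 + 3 = 24
LB2 = min(M1 times) + sum(M2 times) = 1 + 22 = 23
Lower bound = max(LB1, LB2) = max(24, 23) = 24

24


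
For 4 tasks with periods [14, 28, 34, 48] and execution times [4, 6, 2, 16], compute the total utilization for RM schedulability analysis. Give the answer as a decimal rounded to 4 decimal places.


Compute individual utilizations (exact fractions):
  Task 1: C/T = 4/14 = 2/7 (approx. 0.2857)
  Task 2: C/T = 6/28 = 3/14 (approx. 0.2143)
  Task 3: C/T = 2/34 = 1/17 (approx. 0.0588)
  Task 4: C/T = 16/48 = 1/3 (approx. 0.3333)
Total utilization U = 2/7 + 3/14 + 1/17 + 1/3 = 91/102
Rounded to 4 decimal places: U = 0.8922
RM (Liu & Layland) bound for 4 tasks = 0.756828; compare with U = 91/102 (approx. 0.892157)
bound < U <= 1, so the RM sufficient condition is not met (inconclusive; an exact test such as response-time analysis is needed).

0.8922


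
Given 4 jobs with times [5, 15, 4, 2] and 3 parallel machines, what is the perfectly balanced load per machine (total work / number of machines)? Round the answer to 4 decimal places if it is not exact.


Total processing time = 5 + 15 + 4 + 2 = 26
Number of machines = 3
Ideal balanced load = 26 / 3 = 8.6667

8.6667


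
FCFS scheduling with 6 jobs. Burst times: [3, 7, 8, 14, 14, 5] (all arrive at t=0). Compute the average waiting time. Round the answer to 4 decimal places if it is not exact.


FCFS order (as given): [3, 7, 8, 14, 14, 5]
Waiting times:
  Job 1: wait = 0
  Job 2: wait = 3
  Job 3: wait = 10
  Job 4: wait = 18
  Job 5: wait = 32
  Job 6: wait = 46
Sum of waiting times = 109
Average waiting time = 109/6 = 18.1667

18.1667


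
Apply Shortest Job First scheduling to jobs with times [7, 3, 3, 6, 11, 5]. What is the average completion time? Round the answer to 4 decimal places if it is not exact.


SJF order (ascending): [3, 3, 5, 6, 7, 11]
Completion times:
  Job 1: burst=3, C=3
  Job 2: burst=3, C=6
  Job 3: burst=5, C=11
  Job 4: burst=6, C=17
  Job 5: burst=7, C=24
  Job 6: burst=11, C=35
Average completion = 96/6 = 16.0

16.0


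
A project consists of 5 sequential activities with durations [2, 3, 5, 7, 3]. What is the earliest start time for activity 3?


Activity 3 starts after activities 1 through 2 complete.
Predecessor durations: [2, 3]
ES = 2 + 3 = 5

5


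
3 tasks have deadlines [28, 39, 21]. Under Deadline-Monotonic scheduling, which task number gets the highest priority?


Sort tasks by relative deadline (ascending):
  Task 3: deadline = 21
  Task 1: deadline = 28
  Task 2: deadline = 39
Priority order (highest first): [3, 1, 2]
Highest priority task = 3

3


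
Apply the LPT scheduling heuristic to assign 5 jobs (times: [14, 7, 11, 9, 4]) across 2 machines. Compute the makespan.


Sort jobs in decreasing order (LPT): [14, 11, 9, 7, 4]
Assign each job to the least loaded machine:
  Machine 1: jobs [14, 7], load = 21
  Machine 2: jobs [11, 9, 4], load = 24
Makespan = max load = 24

24


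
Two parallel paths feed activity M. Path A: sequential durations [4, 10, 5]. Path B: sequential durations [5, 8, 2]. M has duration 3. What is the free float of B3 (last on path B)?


ES(B3) = sum of predecessors on chain B = 13
EF(B3) = ES + duration = 13 + 2 = 15
Successor of B3 is M. ES(M) = max(sum(A), sum(B)) = max(19, 15) = 19
Free float = ES(successor) - EF(current) = 19 - 15 = 4

4


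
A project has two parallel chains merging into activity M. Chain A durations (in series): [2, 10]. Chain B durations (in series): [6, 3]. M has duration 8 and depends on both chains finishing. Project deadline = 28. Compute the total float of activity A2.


Forward pass: ES(A2) = sum of predecessors on chain A = 2
EF = ES + duration = 2 + 10 = 12
Backward pass: LF(M) = deadline = 28; LS(M) = 28 - 8 = 20
LF(A2) = LS(M) - sum(successors on chain A) = 20 - 0 = 20
LS = LF - duration = 20 - 10 = 10
Total float = LS - ES = 10 - 2 = 8

8


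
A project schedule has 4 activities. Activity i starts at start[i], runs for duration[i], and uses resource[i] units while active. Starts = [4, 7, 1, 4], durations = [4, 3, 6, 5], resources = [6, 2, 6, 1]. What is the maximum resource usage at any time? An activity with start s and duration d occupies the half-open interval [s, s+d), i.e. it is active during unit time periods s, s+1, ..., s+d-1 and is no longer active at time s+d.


Each activity i is active on [start_i, start_i + duration_i).
Compute total resource usage per time slot:
  t=0: active resources = [], total = 0
  t=1: active resources = [6], total = 6
  t=2: active resources = [6], total = 6
  t=3: active resources = [6], total = 6
  t=4: active resources = [6, 6, 1], total = 13
  t=5: active resources = [6, 6, 1], total = 13
  t=6: active resources = [6, 6, 1], total = 13
  t=7: active resources = [6, 2, 1], total = 9
  t=8: active resources = [2, 1], total = 3
  t=9: active resources = [2], total = 2
Peak resource demand = 13

13


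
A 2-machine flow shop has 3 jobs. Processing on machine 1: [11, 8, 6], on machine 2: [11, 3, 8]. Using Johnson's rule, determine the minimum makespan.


Apply Johnson's rule:
  Group 1 (a <= b): [(3, 6, 8), (1, 11, 11)]
  Group 2 (a > b): [(2, 8, 3)]
Optimal job order: [3, 1, 2]
Schedule:
  Job 3: M1 done at 6, M2 done at 14
  Job 1: M1 done at 17, M2 done at 28
  Job 2: M1 done at 25, M2 done at 31
Makespan = 31

31


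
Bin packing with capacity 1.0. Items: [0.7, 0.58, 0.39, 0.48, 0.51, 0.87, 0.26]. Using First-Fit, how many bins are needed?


Place items sequentially using First-Fit:
  Item 0.7 -> new Bin 1
  Item 0.58 -> new Bin 2
  Item 0.39 -> Bin 2 (now 0.97)
  Item 0.48 -> new Bin 3
  Item 0.51 -> Bin 3 (now 0.99)
  Item 0.87 -> new Bin 4
  Item 0.26 -> Bin 1 (now 0.96)
Total bins used = 4

4


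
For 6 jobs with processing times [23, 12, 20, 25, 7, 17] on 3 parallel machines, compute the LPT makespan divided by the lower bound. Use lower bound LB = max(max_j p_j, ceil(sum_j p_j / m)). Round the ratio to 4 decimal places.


LPT order: [25, 23, 20, 17, 12, 7]
Machine loads after assignment: [32, 35, 37]
LPT makespan = 37
Lower bound = max(max_job, ceil(total/3)) = max(25, 35) = 35
Ratio = 37 / 35 = 1.0571

1.0571


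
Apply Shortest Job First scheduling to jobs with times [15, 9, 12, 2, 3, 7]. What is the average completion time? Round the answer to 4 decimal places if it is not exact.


SJF order (ascending): [2, 3, 7, 9, 12, 15]
Completion times:
  Job 1: burst=2, C=2
  Job 2: burst=3, C=5
  Job 3: burst=7, C=12
  Job 4: burst=9, C=21
  Job 5: burst=12, C=33
  Job 6: burst=15, C=48
Average completion = 121/6 = 20.1667

20.1667


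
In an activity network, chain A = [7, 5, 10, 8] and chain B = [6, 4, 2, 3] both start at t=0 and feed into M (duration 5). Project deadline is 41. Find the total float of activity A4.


Forward pass: ES(A4) = sum of predecessors on chain A = 22
EF = ES + duration = 22 + 8 = 30
Backward pass: LF(M) = deadline = 41; LS(M) = 41 - 5 = 36
LF(A4) = LS(M) - sum(successors on chain A) = 36 - 0 = 36
LS = LF - duration = 36 - 8 = 28
Total float = LS - ES = 28 - 22 = 6

6


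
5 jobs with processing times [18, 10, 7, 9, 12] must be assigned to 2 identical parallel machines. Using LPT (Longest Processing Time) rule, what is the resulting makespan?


Sort jobs in decreasing order (LPT): [18, 12, 10, 9, 7]
Assign each job to the least loaded machine:
  Machine 1: jobs [18, 9], load = 27
  Machine 2: jobs [12, 10, 7], load = 29
Makespan = max load = 29

29


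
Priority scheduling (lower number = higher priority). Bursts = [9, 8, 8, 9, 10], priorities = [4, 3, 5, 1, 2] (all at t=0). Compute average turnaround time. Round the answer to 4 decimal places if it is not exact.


Sort by priority (ascending = highest first):
Order: [(1, 9), (2, 10), (3, 8), (4, 9), (5, 8)]
Completion times:
  Priority 1, burst=9, C=9
  Priority 2, burst=10, C=19
  Priority 3, burst=8, C=27
  Priority 4, burst=9, C=36
  Priority 5, burst=8, C=44
Average turnaround = 135/5 = 27.0

27.0


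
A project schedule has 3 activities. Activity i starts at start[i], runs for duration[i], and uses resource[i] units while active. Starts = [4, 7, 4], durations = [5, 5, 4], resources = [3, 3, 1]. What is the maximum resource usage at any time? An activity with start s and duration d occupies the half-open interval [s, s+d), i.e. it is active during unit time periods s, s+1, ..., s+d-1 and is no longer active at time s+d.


Each activity i is active on [start_i, start_i + duration_i).
Compute total resource usage per time slot:
  t=0: active resources = [], total = 0
  t=1: active resources = [], total = 0
  t=2: active resources = [], total = 0
  t=3: active resources = [], total = 0
  t=4: active resources = [3, 1], total = 4
  t=5: active resources = [3, 1], total = 4
  t=6: active resources = [3, 1], total = 4
  t=7: active resources = [3, 3, 1], total = 7
  t=8: active resources = [3, 3], total = 6
  t=9: active resources = [3], total = 3
  t=10: active resources = [3], total = 3
  t=11: active resources = [3], total = 3
Peak resource demand = 7

7


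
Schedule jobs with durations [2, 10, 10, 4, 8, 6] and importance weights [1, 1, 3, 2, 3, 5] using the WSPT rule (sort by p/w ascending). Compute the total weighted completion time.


Compute p/w ratios and sort ascending (WSPT): [(6, 5), (2, 1), (4, 2), (8, 3), (10, 3), (10, 1)]
Compute weighted completion times:
  Job (p=6,w=5): C=6, w*C=5*6=30
  Job (p=2,w=1): C=8, w*C=1*8=8
  Job (p=4,w=2): C=12, w*C=2*12=24
  Job (p=8,w=3): C=20, w*C=3*20=60
  Job (p=10,w=3): C=30, w*C=3*30=90
  Job (p=10,w=1): C=40, w*C=1*40=40
Total weighted completion time = 252

252


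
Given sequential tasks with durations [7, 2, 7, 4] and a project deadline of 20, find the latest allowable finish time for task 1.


LF(activity 1) = deadline - sum of successor durations
Successors: activities 2 through 4 with durations [2, 7, 4]
Sum of successor durations = 13
LF = 20 - 13 = 7

7


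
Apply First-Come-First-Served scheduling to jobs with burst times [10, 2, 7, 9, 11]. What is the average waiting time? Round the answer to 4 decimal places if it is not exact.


FCFS order (as given): [10, 2, 7, 9, 11]
Waiting times:
  Job 1: wait = 0
  Job 2: wait = 10
  Job 3: wait = 12
  Job 4: wait = 19
  Job 5: wait = 28
Sum of waiting times = 69
Average waiting time = 69/5 = 13.8

13.8


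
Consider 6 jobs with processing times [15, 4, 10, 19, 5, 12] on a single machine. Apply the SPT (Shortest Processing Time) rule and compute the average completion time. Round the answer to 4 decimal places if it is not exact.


Sort jobs by processing time (SPT order): [4, 5, 10, 12, 15, 19]
Compute completion times sequentially:
  Job 1: processing = 4, completes at 4
  Job 2: processing = 5, completes at 9
  Job 3: processing = 10, completes at 19
  Job 4: processing = 12, completes at 31
  Job 5: processing = 15, completes at 46
  Job 6: processing = 19, completes at 65
Sum of completion times = 174
Average completion time = 174/6 = 29.0

29.0


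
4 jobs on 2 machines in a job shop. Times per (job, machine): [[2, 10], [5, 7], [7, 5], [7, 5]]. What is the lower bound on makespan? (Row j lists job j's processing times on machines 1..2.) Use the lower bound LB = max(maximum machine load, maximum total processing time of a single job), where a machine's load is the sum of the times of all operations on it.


Machine loads:
  Machine 1: 2 + 5 + 7 + 7 = 21
  Machine 2: 10 + 7 + 5 + 5 = 27
Max machine load = 27
Job totals:
  Job 1: 12
  Job 2: 12
  Job 3: 12
  Job 4: 12
Max job total = 12
Lower bound = max(27, 12) = 27

27


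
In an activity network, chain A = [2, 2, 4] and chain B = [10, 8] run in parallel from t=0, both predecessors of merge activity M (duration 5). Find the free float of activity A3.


ES(A3) = sum of predecessors on chain A = 4
EF(A3) = ES + duration = 4 + 4 = 8
Successor of A3 is M. ES(M) = max(sum(A), sum(B)) = max(8, 18) = 18
Free float = ES(successor) - EF(current) = 18 - 8 = 10

10


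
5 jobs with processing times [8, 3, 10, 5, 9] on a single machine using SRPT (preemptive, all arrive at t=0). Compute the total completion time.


Since all jobs arrive at t=0, SRPT equals SPT ordering.
SPT order: [3, 5, 8, 9, 10]
Completion times:
  Job 1: p=3, C=3
  Job 2: p=5, C=8
  Job 3: p=8, C=16
  Job 4: p=9, C=25
  Job 5: p=10, C=35
Total completion time = 3 + 8 + 16 + 25 + 35 = 87

87


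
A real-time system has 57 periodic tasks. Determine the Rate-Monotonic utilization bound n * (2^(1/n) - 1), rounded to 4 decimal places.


Compute 2^(1/57) = 1.0122347161
Subtract 1: 1.0122347161 - 1 = 0.0122347161
Multiply by n: 57 * 0.0122347161 = 0.6973788177
Round to 4 dp: 0.6974

0.6974


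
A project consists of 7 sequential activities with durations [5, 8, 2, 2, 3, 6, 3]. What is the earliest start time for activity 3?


Activity 3 starts after activities 1 through 2 complete.
Predecessor durations: [5, 8]
ES = 5 + 8 = 13

13


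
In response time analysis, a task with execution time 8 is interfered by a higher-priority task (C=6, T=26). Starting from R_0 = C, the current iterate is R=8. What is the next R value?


R_next = C + ceil(R_prev / T_hp) * C_hp
ceil(8 / 26) = ceil(0.3077) = 1
Interference = 1 * 6 = 6
R_next = 8 + 6 = 14

14


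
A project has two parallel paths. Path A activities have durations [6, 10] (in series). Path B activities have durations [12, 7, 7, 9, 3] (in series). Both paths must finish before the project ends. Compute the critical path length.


Path A total = 6 + 10 = 16
Path B total = 12 + 7 + 7 + 9 + 3 = 38
Critical path = longest path = max(16, 38) = 38

38


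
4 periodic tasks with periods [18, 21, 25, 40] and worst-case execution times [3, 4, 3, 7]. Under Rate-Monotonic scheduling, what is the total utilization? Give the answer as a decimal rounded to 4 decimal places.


Compute individual utilizations (exact fractions):
  Task 1: C/T = 3/18 = 1/6 (approx. 0.1667)
  Task 2: C/T = 4/21 (approx. 0.1905)
  Task 3: C/T = 3/25 (approx. 0.12)
  Task 4: C/T = 7/40 (approx. 0.175)
Total utilization U = 1/6 + 4/21 + 3/25 + 7/40 = 913/1400
Rounded to 4 decimal places: U = 0.6521
RM (Liu & Layland) bound for 4 tasks = 0.756828; compare with U = 913/1400 (approx. 0.652143)
U <= bound, so schedulable by RM sufficient condition.

0.6521


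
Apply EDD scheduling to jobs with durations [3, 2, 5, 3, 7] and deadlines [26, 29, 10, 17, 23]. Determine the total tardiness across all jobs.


Sort by due date (EDD order): [(5, 10), (3, 17), (7, 23), (3, 26), (2, 29)]
Compute completion times and tardiness:
  Job 1: p=5, d=10, C=5, tardiness=max(0,5-10)=0
  Job 2: p=3, d=17, C=8, tardiness=max(0,8-17)=0
  Job 3: p=7, d=23, C=15, tardiness=max(0,15-23)=0
  Job 4: p=3, d=26, C=18, tardiness=max(0,18-26)=0
  Job 5: p=2, d=29, C=20, tardiness=max(0,20-29)=0
Total tardiness = 0

0


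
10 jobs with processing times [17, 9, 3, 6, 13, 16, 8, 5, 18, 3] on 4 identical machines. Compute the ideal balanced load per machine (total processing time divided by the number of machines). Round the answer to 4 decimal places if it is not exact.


Total processing time = 17 + 9 + 3 + 6 + 13 + 16 + 8 + 5 + 18 + 3 = 98
Number of machines = 4
Ideal balanced load = 98 / 4 = 24.5

24.5


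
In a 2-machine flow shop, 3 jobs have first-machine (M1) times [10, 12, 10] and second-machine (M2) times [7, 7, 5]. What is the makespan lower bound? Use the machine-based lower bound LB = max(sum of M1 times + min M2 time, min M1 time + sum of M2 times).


LB1 = sum(M1 times) + min(M2 times) = 32 + 5 = 37
LB2 = min(M1 times) + sum(M2 times) = 10 + 19 = 29
Lower bound = max(LB1, LB2) = max(37, 29) = 37

37


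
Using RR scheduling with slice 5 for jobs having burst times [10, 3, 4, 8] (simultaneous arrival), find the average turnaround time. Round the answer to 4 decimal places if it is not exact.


Time quantum = 5
Execution trace:
  J1 runs 5 units, time = 5
  J2 runs 3 units, time = 8
  J3 runs 4 units, time = 12
  J4 runs 5 units, time = 17
  J1 runs 5 units, time = 22
  J4 runs 3 units, time = 25
Finish times: [22, 8, 12, 25]
Average turnaround = 67/4 = 16.75

16.75


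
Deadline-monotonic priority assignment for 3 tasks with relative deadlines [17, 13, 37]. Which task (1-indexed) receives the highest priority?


Sort tasks by relative deadline (ascending):
  Task 2: deadline = 13
  Task 1: deadline = 17
  Task 3: deadline = 37
Priority order (highest first): [2, 1, 3]
Highest priority task = 2

2


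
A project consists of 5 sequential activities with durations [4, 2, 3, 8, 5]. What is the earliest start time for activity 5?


Activity 5 starts after activities 1 through 4 complete.
Predecessor durations: [4, 2, 3, 8]
ES = 4 + 2 + 3 + 8 = 17

17


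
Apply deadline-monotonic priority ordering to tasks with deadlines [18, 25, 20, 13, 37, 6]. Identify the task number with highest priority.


Sort tasks by relative deadline (ascending):
  Task 6: deadline = 6
  Task 4: deadline = 13
  Task 1: deadline = 18
  Task 3: deadline = 20
  Task 2: deadline = 25
  Task 5: deadline = 37
Priority order (highest first): [6, 4, 1, 3, 2, 5]
Highest priority task = 6

6


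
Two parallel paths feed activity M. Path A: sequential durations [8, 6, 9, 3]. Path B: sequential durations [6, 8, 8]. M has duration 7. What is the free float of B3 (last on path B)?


ES(B3) = sum of predecessors on chain B = 14
EF(B3) = ES + duration = 14 + 8 = 22
Successor of B3 is M. ES(M) = max(sum(A), sum(B)) = max(26, 22) = 26
Free float = ES(successor) - EF(current) = 26 - 22 = 4

4
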